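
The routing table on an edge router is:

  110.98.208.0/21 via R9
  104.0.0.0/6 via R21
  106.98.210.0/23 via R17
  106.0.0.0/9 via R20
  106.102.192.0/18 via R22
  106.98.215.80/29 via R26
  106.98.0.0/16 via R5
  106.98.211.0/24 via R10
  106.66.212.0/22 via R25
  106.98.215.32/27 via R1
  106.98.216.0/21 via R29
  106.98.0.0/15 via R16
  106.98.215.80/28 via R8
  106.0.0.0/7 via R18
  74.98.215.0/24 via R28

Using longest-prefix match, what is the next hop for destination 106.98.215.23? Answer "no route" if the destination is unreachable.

Routes whose prefix contains 106.98.215.23:
  104.0.0.0/6 (104.0.0.0 - 107.255.255.255) -> R21
  106.0.0.0/7 (106.0.0.0 - 107.255.255.255) -> R18
  106.0.0.0/9 (106.0.0.0 - 106.127.255.255) -> R20
  106.98.0.0/15 (106.98.0.0 - 106.99.255.255) -> R16
  106.98.0.0/16 (106.98.0.0 - 106.98.255.255) -> R5
More-specific entries that do NOT match:
  106.98.215.80/29 (106.98.215.80 - 106.98.215.87) does not contain 106.98.215.23
  106.98.215.80/28 (106.98.215.80 - 106.98.215.95) does not contain 106.98.215.23
  106.98.215.32/27 (106.98.215.32 - 106.98.215.63) does not contain 106.98.215.23
  106.98.211.0/24 (106.98.211.0 - 106.98.211.255) does not contain 106.98.215.23
  74.98.215.0/24 (74.98.215.0 - 74.98.215.255) does not contain 106.98.215.23
  106.98.210.0/23 (106.98.210.0 - 106.98.211.255) does not contain 106.98.215.23
  106.66.212.0/22 (106.66.212.0 - 106.66.215.255) does not contain 106.98.215.23
  110.98.208.0/21 (110.98.208.0 - 110.98.215.255) does not contain 106.98.215.23
  106.98.216.0/21 (106.98.216.0 - 106.98.223.255) does not contain 106.98.215.23
  106.102.192.0/18 (106.102.192.0 - 106.102.255.255) does not contain 106.98.215.23
Longest matching prefix is /16 -> next hop R5.

R5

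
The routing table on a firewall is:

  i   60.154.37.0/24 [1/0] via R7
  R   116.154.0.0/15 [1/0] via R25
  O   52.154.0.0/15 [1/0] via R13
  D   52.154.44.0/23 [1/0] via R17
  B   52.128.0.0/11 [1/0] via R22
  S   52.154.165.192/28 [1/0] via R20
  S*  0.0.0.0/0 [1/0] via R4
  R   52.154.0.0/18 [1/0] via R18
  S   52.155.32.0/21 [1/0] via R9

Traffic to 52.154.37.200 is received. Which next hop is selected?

Routes whose prefix contains 52.154.37.200:
  0.0.0.0/0 (default, matches everything) -> R4
  52.128.0.0/11 (52.128.0.0 - 52.159.255.255) -> R22
  52.154.0.0/15 (52.154.0.0 - 52.155.255.255) -> R13
  52.154.0.0/18 (52.154.0.0 - 52.154.63.255) -> R18
More-specific entries that do NOT match:
  52.154.165.192/28 (52.154.165.192 - 52.154.165.207) does not contain 52.154.37.200
  60.154.37.0/24 (60.154.37.0 - 60.154.37.255) does not contain 52.154.37.200
  52.154.44.0/23 (52.154.44.0 - 52.154.45.255) does not contain 52.154.37.200
  52.155.32.0/21 (52.155.32.0 - 52.155.39.255) does not contain 52.154.37.200
Longest matching prefix is /18 -> next hop R18.

R18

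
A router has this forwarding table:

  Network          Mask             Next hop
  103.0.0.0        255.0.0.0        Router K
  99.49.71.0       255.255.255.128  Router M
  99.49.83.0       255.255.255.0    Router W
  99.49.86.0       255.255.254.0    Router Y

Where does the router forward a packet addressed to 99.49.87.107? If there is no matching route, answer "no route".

Routes whose prefix contains 99.49.87.107:
  99.49.86.0/23 (99.49.86.0 - 99.49.87.255) -> Router Y
More-specific entries that do NOT match:
  99.49.71.0/25 (99.49.71.0 - 99.49.71.127) does not contain 99.49.87.107
  99.49.83.0/24 (99.49.83.0 - 99.49.83.255) does not contain 99.49.87.107
Longest matching prefix is /23 -> next hop Router Y.

Router Y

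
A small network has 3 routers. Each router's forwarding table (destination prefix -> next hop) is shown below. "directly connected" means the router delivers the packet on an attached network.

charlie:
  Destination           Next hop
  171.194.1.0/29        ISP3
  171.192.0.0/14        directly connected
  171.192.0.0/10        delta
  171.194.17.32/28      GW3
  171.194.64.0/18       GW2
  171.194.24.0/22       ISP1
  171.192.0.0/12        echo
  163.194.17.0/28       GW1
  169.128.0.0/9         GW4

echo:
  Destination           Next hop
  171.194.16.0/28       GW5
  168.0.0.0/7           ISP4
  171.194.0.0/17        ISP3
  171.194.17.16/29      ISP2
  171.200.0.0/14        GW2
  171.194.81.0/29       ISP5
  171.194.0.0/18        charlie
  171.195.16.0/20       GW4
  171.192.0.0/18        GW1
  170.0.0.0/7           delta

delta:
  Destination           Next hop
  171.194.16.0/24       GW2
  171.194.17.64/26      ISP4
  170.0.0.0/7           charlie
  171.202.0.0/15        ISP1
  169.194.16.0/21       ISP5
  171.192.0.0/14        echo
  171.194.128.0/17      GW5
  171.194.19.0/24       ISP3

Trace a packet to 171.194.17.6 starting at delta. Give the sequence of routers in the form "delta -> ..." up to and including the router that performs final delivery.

At delta: longest match for 171.194.17.6 is 171.192.0.0/14 -> echo
At echo: longest match for 171.194.17.6 is 171.194.0.0/18 -> charlie
At charlie: longest match for 171.194.17.6 is 171.192.0.0/14 -> directly connected

delta -> echo -> charlie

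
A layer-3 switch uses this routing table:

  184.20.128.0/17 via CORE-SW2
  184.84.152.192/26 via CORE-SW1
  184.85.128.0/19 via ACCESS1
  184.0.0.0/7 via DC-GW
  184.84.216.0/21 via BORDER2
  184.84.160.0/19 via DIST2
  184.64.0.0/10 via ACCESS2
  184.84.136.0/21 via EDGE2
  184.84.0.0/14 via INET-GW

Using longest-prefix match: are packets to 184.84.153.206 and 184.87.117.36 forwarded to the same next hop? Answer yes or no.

yes

184.84.153.206: longest match 184.84.0.0/14 -> INET-GW
184.87.117.36: longest match 184.84.0.0/14 -> INET-GW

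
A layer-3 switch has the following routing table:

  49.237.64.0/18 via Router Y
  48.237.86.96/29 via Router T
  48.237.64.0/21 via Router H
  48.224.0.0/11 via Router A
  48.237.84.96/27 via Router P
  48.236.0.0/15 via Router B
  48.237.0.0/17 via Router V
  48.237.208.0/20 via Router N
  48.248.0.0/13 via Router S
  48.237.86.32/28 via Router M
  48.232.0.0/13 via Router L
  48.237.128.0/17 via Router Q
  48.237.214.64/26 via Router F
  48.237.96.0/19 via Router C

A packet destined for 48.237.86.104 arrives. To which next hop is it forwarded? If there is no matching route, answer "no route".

Routes whose prefix contains 48.237.86.104:
  48.224.0.0/11 (48.224.0.0 - 48.255.255.255) -> Router A
  48.232.0.0/13 (48.232.0.0 - 48.239.255.255) -> Router L
  48.236.0.0/15 (48.236.0.0 - 48.237.255.255) -> Router B
  48.237.0.0/17 (48.237.0.0 - 48.237.127.255) -> Router V
More-specific entries that do NOT match:
  48.237.86.96/29 (48.237.86.96 - 48.237.86.103) does not contain 48.237.86.104
  48.237.86.32/28 (48.237.86.32 - 48.237.86.47) does not contain 48.237.86.104
  48.237.84.96/27 (48.237.84.96 - 48.237.84.127) does not contain 48.237.86.104
  48.237.214.64/26 (48.237.214.64 - 48.237.214.127) does not contain 48.237.86.104
  48.237.64.0/21 (48.237.64.0 - 48.237.71.255) does not contain 48.237.86.104
  48.237.208.0/20 (48.237.208.0 - 48.237.223.255) does not contain 48.237.86.104
  48.237.96.0/19 (48.237.96.0 - 48.237.127.255) does not contain 48.237.86.104
  49.237.64.0/18 (49.237.64.0 - 49.237.127.255) does not contain 48.237.86.104
Longest matching prefix is /17 -> next hop Router V.

Router V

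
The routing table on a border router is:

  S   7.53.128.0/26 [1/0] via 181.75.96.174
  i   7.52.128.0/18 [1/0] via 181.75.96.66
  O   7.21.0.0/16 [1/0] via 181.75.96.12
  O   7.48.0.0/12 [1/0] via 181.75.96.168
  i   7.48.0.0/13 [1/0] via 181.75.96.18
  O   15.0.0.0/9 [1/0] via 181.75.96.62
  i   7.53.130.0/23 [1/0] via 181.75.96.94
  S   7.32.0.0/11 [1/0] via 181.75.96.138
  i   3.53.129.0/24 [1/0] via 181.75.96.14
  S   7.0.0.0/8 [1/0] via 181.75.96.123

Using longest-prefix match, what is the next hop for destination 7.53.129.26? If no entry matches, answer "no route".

181.75.96.18

Routes whose prefix contains 7.53.129.26:
  7.0.0.0/8 (7.0.0.0 - 7.255.255.255) -> 181.75.96.123
  7.32.0.0/11 (7.32.0.0 - 7.63.255.255) -> 181.75.96.138
  7.48.0.0/12 (7.48.0.0 - 7.63.255.255) -> 181.75.96.168
  7.48.0.0/13 (7.48.0.0 - 7.55.255.255) -> 181.75.96.18
More-specific entries that do NOT match:
  7.53.128.0/26 (7.53.128.0 - 7.53.128.63) does not contain 7.53.129.26
  3.53.129.0/24 (3.53.129.0 - 3.53.129.255) does not contain 7.53.129.26
  7.53.130.0/23 (7.53.130.0 - 7.53.131.255) does not contain 7.53.129.26
  7.52.128.0/18 (7.52.128.0 - 7.52.191.255) does not contain 7.53.129.26
  7.21.0.0/16 (7.21.0.0 - 7.21.255.255) does not contain 7.53.129.26
Longest matching prefix is /13 -> next hop 181.75.96.18.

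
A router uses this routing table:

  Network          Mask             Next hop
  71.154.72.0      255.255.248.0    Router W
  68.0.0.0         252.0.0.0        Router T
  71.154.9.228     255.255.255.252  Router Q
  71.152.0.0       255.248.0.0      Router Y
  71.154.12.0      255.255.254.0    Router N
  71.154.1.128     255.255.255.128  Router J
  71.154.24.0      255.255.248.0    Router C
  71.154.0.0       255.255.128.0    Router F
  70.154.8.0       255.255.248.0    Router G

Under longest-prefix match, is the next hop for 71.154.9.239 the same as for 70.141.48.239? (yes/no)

no

71.154.9.239: longest match 71.154.0.0/17 -> Router F
70.141.48.239: longest match 68.0.0.0/6 -> Router T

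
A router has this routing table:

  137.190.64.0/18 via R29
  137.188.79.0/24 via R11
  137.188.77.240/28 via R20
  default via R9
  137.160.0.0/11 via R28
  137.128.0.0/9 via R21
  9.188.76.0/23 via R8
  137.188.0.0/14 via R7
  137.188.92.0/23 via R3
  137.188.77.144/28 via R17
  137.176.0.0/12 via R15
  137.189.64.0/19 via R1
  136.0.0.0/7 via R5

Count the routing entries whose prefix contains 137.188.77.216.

6

Prefixes containing 137.188.77.216:
  0.0.0.0/0 (default, matches everything)
  136.0.0.0/7 (136.0.0.0 - 137.255.255.255)
  137.128.0.0/9 (137.128.0.0 - 137.255.255.255)
  137.160.0.0/11 (137.160.0.0 - 137.191.255.255)
  137.176.0.0/12 (137.176.0.0 - 137.191.255.255)
  137.188.0.0/14 (137.188.0.0 - 137.191.255.255)
Total matching entries: 6.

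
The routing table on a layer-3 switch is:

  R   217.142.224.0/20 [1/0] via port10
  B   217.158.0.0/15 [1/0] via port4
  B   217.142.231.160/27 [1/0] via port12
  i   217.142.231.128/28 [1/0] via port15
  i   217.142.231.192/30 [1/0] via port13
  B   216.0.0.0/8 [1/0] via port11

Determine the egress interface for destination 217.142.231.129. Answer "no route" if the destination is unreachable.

port15

Routes whose prefix contains 217.142.231.129:
  217.142.224.0/20 (217.142.224.0 - 217.142.239.255) -> port10
  217.142.231.128/28 (217.142.231.128 - 217.142.231.143) -> port15
More-specific entries that do NOT match:
  217.142.231.192/30 (217.142.231.192 - 217.142.231.195) does not contain 217.142.231.129
Longest matching prefix is /28 -> interface port15.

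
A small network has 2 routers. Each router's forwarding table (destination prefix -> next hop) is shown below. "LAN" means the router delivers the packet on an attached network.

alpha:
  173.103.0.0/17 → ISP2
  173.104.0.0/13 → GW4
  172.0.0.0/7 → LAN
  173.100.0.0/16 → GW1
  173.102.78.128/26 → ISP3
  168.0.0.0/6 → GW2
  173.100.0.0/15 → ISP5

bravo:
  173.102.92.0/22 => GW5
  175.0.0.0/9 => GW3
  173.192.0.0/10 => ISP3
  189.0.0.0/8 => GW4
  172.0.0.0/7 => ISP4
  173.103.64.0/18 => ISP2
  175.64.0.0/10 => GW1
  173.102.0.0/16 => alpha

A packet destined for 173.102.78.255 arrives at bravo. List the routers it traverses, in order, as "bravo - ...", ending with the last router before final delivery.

At bravo: longest match for 173.102.78.255 is 173.102.0.0/16 -> alpha
At alpha: longest match for 173.102.78.255 is 172.0.0.0/7 -> LAN

bravo - alpha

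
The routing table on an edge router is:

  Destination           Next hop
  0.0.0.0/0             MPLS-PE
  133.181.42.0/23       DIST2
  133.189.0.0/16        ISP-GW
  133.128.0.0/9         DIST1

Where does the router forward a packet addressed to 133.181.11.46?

DIST1

Routes whose prefix contains 133.181.11.46:
  0.0.0.0/0 (default, matches everything) -> MPLS-PE
  133.128.0.0/9 (133.128.0.0 - 133.255.255.255) -> DIST1
More-specific entries that do NOT match:
  133.181.42.0/23 (133.181.42.0 - 133.181.43.255) does not contain 133.181.11.46
  133.189.0.0/16 (133.189.0.0 - 133.189.255.255) does not contain 133.181.11.46
Longest matching prefix is /9 -> next hop DIST1.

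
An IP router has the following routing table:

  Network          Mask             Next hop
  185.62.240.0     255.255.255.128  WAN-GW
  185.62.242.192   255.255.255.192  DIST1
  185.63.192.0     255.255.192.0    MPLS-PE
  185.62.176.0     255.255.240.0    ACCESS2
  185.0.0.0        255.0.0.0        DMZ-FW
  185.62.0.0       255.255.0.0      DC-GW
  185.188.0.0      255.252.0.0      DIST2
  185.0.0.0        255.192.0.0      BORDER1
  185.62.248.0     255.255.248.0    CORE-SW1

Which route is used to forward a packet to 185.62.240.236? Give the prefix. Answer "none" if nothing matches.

Entries matching 185.62.240.236:
  185.0.0.0/8 (185.0.0.0 - 185.255.255.255)
  185.0.0.0/10 (185.0.0.0 - 185.63.255.255)
  185.62.0.0/16 (185.62.0.0 - 185.62.255.255)
Most specific is 185.62.0.0/16.

185.62.0.0/16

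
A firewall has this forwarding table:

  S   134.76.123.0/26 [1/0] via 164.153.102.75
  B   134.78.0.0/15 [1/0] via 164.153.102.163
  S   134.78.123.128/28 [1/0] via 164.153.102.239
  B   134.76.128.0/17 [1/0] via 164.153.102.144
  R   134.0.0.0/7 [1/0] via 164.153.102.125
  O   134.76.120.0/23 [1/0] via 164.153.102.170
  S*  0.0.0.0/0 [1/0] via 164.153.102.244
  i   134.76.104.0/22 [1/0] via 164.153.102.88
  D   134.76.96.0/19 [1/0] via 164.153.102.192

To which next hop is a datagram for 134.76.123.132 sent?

164.153.102.192

Routes whose prefix contains 134.76.123.132:
  0.0.0.0/0 (default, matches everything) -> 164.153.102.244
  134.0.0.0/7 (134.0.0.0 - 135.255.255.255) -> 164.153.102.125
  134.76.96.0/19 (134.76.96.0 - 134.76.127.255) -> 164.153.102.192
More-specific entries that do NOT match:
  134.78.123.128/28 (134.78.123.128 - 134.78.123.143) does not contain 134.76.123.132
  134.76.123.0/26 (134.76.123.0 - 134.76.123.63) does not contain 134.76.123.132
  134.76.120.0/23 (134.76.120.0 - 134.76.121.255) does not contain 134.76.123.132
  134.76.104.0/22 (134.76.104.0 - 134.76.107.255) does not contain 134.76.123.132
Longest matching prefix is /19 -> next hop 164.153.102.192.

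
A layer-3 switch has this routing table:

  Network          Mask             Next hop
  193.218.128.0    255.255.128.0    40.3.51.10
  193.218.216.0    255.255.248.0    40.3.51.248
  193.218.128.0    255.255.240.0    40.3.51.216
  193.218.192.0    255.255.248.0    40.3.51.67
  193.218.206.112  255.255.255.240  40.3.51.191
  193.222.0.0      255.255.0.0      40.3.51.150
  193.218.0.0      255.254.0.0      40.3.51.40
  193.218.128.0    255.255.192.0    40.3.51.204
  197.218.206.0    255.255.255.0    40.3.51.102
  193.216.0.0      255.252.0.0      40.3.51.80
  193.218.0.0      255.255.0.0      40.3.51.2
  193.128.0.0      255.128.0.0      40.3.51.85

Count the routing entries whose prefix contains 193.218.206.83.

5

Prefixes containing 193.218.206.83:
  193.128.0.0/9 (193.128.0.0 - 193.255.255.255)
  193.216.0.0/14 (193.216.0.0 - 193.219.255.255)
  193.218.0.0/15 (193.218.0.0 - 193.219.255.255)
  193.218.0.0/16 (193.218.0.0 - 193.218.255.255)
  193.218.128.0/17 (193.218.128.0 - 193.218.255.255)
Total matching entries: 5.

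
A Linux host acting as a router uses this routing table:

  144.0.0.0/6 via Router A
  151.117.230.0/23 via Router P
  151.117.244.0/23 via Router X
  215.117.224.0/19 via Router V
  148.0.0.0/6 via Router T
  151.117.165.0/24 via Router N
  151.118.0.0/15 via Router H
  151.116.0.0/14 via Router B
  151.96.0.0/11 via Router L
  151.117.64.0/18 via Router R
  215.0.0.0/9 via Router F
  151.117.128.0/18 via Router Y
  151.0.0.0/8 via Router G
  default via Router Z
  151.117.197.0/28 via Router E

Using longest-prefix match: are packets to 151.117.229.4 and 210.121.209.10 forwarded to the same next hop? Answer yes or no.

no

151.117.229.4: longest match 151.116.0.0/14 -> Router B
210.121.209.10: longest match 0.0.0.0/0 -> Router Z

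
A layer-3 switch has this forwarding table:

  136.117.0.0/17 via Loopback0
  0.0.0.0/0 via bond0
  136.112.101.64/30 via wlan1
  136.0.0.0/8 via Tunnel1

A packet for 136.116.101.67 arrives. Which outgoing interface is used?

Routes whose prefix contains 136.116.101.67:
  0.0.0.0/0 (default, matches everything) -> bond0
  136.0.0.0/8 (136.0.0.0 - 136.255.255.255) -> Tunnel1
More-specific entries that do NOT match:
  136.112.101.64/30 (136.112.101.64 - 136.112.101.67) does not contain 136.116.101.67
  136.117.0.0/17 (136.117.0.0 - 136.117.127.255) does not contain 136.116.101.67
Longest matching prefix is /8 -> interface Tunnel1.

Tunnel1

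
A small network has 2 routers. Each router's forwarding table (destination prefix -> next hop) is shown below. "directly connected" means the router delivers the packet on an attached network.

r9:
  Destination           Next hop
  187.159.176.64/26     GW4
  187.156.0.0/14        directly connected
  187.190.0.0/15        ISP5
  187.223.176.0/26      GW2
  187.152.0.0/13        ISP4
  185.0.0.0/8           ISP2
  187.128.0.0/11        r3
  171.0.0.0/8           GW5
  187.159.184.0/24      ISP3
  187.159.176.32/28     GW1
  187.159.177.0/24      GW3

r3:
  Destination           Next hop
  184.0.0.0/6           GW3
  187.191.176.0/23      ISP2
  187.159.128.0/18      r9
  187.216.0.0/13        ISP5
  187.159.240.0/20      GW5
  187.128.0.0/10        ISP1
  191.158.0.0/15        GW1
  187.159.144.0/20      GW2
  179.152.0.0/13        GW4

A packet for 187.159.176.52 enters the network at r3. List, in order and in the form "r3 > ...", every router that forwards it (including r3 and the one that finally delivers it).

At r3: longest match for 187.159.176.52 is 187.159.128.0/18 -> r9
At r9: longest match for 187.159.176.52 is 187.156.0.0/14 -> directly connected

r3 > r9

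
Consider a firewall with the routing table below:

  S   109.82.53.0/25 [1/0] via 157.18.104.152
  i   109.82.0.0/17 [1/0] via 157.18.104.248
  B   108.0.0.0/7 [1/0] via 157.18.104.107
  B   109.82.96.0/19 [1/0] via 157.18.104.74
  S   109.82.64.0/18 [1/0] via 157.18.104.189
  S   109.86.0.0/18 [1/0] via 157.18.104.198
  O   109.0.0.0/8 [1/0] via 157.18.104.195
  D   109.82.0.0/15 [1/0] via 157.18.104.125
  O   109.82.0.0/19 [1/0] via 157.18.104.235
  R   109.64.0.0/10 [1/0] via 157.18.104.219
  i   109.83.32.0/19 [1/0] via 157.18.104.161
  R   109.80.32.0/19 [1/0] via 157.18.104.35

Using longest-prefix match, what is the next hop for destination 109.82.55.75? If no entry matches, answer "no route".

157.18.104.248

Routes whose prefix contains 109.82.55.75:
  108.0.0.0/7 (108.0.0.0 - 109.255.255.255) -> 157.18.104.107
  109.0.0.0/8 (109.0.0.0 - 109.255.255.255) -> 157.18.104.195
  109.64.0.0/10 (109.64.0.0 - 109.127.255.255) -> 157.18.104.219
  109.82.0.0/15 (109.82.0.0 - 109.83.255.255) -> 157.18.104.125
  109.82.0.0/17 (109.82.0.0 - 109.82.127.255) -> 157.18.104.248
More-specific entries that do NOT match:
  109.82.53.0/25 (109.82.53.0 - 109.82.53.127) does not contain 109.82.55.75
  109.82.96.0/19 (109.82.96.0 - 109.82.127.255) does not contain 109.82.55.75
  109.82.0.0/19 (109.82.0.0 - 109.82.31.255) does not contain 109.82.55.75
  109.83.32.0/19 (109.83.32.0 - 109.83.63.255) does not contain 109.82.55.75
  109.80.32.0/19 (109.80.32.0 - 109.80.63.255) does not contain 109.82.55.75
  109.82.64.0/18 (109.82.64.0 - 109.82.127.255) does not contain 109.82.55.75
  109.86.0.0/18 (109.86.0.0 - 109.86.63.255) does not contain 109.82.55.75
Longest matching prefix is /17 -> next hop 157.18.104.248.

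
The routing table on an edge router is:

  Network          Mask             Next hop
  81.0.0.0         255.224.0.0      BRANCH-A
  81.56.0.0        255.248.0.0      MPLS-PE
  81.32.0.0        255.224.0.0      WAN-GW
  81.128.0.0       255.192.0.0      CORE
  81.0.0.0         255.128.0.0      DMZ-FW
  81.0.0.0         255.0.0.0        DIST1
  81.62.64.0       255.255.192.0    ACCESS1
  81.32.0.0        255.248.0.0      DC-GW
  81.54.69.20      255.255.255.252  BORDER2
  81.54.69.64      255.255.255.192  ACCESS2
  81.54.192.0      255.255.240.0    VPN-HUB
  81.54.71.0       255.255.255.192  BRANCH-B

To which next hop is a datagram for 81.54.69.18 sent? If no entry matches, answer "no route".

Routes whose prefix contains 81.54.69.18:
  81.0.0.0/8 (81.0.0.0 - 81.255.255.255) -> DIST1
  81.0.0.0/9 (81.0.0.0 - 81.127.255.255) -> DMZ-FW
  81.32.0.0/11 (81.32.0.0 - 81.63.255.255) -> WAN-GW
More-specific entries that do NOT match:
  81.54.69.20/30 (81.54.69.20 - 81.54.69.23) does not contain 81.54.69.18
  81.54.69.64/26 (81.54.69.64 - 81.54.69.127) does not contain 81.54.69.18
  81.54.71.0/26 (81.54.71.0 - 81.54.71.63) does not contain 81.54.69.18
  81.54.192.0/20 (81.54.192.0 - 81.54.207.255) does not contain 81.54.69.18
  81.62.64.0/18 (81.62.64.0 - 81.62.127.255) does not contain 81.54.69.18
  81.56.0.0/13 (81.56.0.0 - 81.63.255.255) does not contain 81.54.69.18
  81.32.0.0/13 (81.32.0.0 - 81.39.255.255) does not contain 81.54.69.18
Longest matching prefix is /11 -> next hop WAN-GW.

WAN-GW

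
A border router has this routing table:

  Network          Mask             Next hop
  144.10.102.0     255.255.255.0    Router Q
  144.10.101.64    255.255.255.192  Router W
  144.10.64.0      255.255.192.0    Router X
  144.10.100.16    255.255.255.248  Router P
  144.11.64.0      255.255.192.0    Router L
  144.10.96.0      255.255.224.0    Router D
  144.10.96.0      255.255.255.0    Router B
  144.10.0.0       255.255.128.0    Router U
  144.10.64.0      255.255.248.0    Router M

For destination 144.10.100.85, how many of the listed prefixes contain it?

3

Prefixes containing 144.10.100.85:
  144.10.0.0/17 (144.10.0.0 - 144.10.127.255)
  144.10.64.0/18 (144.10.64.0 - 144.10.127.255)
  144.10.96.0/19 (144.10.96.0 - 144.10.127.255)
Total matching entries: 3.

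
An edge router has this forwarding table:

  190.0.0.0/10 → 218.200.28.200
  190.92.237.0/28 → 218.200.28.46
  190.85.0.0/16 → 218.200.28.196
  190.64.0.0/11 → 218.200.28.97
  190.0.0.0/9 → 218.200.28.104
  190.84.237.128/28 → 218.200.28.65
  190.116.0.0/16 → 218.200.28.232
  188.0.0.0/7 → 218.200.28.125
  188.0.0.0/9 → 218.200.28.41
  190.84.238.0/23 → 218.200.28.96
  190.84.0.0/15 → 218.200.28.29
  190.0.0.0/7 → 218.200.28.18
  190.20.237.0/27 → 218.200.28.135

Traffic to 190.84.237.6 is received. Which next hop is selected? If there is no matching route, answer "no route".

Routes whose prefix contains 190.84.237.6:
  190.0.0.0/7 (190.0.0.0 - 191.255.255.255) -> 218.200.28.18
  190.0.0.0/9 (190.0.0.0 - 190.127.255.255) -> 218.200.28.104
  190.64.0.0/11 (190.64.0.0 - 190.95.255.255) -> 218.200.28.97
  190.84.0.0/15 (190.84.0.0 - 190.85.255.255) -> 218.200.28.29
More-specific entries that do NOT match:
  190.92.237.0/28 (190.92.237.0 - 190.92.237.15) does not contain 190.84.237.6
  190.84.237.128/28 (190.84.237.128 - 190.84.237.143) does not contain 190.84.237.6
  190.20.237.0/27 (190.20.237.0 - 190.20.237.31) does not contain 190.84.237.6
  190.84.238.0/23 (190.84.238.0 - 190.84.239.255) does not contain 190.84.237.6
  190.85.0.0/16 (190.85.0.0 - 190.85.255.255) does not contain 190.84.237.6
  190.116.0.0/16 (190.116.0.0 - 190.116.255.255) does not contain 190.84.237.6
Longest matching prefix is /15 -> next hop 218.200.28.29.

218.200.28.29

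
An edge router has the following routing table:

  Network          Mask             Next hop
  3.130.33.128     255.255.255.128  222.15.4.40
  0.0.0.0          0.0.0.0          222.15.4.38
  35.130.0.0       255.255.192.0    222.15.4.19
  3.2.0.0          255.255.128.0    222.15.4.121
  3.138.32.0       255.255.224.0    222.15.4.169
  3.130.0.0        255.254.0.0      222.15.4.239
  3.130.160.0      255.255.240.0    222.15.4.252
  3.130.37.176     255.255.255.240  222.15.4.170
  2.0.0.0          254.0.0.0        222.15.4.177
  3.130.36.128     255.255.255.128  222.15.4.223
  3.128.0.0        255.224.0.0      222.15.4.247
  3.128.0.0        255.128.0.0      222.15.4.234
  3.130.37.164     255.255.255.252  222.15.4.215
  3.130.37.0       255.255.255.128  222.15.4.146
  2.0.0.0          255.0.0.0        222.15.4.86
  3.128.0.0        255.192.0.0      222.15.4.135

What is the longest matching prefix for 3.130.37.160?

Entries matching 3.130.37.160:
  0.0.0.0/0 (default, matches everything)
  2.0.0.0/7 (2.0.0.0 - 3.255.255.255)
  3.128.0.0/9 (3.128.0.0 - 3.255.255.255)
  3.128.0.0/10 (3.128.0.0 - 3.191.255.255)
  3.128.0.0/11 (3.128.0.0 - 3.159.255.255)
  3.130.0.0/15 (3.130.0.0 - 3.131.255.255)
Most specific is 3.130.0.0/15.

3.130.0.0/15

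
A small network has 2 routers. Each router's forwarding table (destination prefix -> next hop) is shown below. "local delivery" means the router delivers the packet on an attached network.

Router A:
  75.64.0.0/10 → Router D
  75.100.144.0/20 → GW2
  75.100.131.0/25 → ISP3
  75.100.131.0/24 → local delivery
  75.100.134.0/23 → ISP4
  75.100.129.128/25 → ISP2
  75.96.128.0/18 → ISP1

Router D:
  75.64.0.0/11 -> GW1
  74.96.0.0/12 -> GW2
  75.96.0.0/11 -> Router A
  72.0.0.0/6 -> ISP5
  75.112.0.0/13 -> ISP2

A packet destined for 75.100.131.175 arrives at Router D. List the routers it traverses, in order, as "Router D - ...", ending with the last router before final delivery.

Router D - Router A

At Router D: longest match for 75.100.131.175 is 75.96.0.0/11 -> Router A
At Router A: longest match for 75.100.131.175 is 75.100.131.0/24 -> local delivery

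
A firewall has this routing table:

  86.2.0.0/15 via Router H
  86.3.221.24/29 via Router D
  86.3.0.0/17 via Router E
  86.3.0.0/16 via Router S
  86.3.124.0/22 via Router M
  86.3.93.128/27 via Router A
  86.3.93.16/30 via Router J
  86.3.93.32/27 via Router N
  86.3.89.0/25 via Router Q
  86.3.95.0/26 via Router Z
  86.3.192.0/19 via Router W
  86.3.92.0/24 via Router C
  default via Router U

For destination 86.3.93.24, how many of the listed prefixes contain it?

Prefixes containing 86.3.93.24:
  0.0.0.0/0 (default, matches everything)
  86.2.0.0/15 (86.2.0.0 - 86.3.255.255)
  86.3.0.0/16 (86.3.0.0 - 86.3.255.255)
  86.3.0.0/17 (86.3.0.0 - 86.3.127.255)
Total matching entries: 4.

4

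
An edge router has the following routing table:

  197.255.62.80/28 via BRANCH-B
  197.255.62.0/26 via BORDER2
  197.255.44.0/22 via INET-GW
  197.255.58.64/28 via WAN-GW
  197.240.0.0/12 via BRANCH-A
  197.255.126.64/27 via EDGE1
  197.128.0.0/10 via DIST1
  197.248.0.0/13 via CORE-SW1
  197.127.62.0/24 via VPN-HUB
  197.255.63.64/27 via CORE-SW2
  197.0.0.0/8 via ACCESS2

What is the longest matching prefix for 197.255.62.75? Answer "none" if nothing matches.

197.248.0.0/13

Entries matching 197.255.62.75:
  197.0.0.0/8 (197.0.0.0 - 197.255.255.255)
  197.240.0.0/12 (197.240.0.0 - 197.255.255.255)
  197.248.0.0/13 (197.248.0.0 - 197.255.255.255)
Most specific is 197.248.0.0/13.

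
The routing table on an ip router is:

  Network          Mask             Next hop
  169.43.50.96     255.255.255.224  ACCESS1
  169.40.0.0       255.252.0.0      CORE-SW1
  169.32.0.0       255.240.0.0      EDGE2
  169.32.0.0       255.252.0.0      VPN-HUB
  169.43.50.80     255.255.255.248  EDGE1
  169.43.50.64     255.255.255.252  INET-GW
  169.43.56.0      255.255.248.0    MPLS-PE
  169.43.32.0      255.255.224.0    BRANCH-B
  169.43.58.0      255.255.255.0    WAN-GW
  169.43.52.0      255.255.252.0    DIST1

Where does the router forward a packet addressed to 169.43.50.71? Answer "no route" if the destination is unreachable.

Routes whose prefix contains 169.43.50.71:
  169.32.0.0/12 (169.32.0.0 - 169.47.255.255) -> EDGE2
  169.40.0.0/14 (169.40.0.0 - 169.43.255.255) -> CORE-SW1
  169.43.32.0/19 (169.43.32.0 - 169.43.63.255) -> BRANCH-B
More-specific entries that do NOT match:
  169.43.50.64/30 (169.43.50.64 - 169.43.50.67) does not contain 169.43.50.71
  169.43.50.80/29 (169.43.50.80 - 169.43.50.87) does not contain 169.43.50.71
  169.43.50.96/27 (169.43.50.96 - 169.43.50.127) does not contain 169.43.50.71
  169.43.58.0/24 (169.43.58.0 - 169.43.58.255) does not contain 169.43.50.71
  169.43.52.0/22 (169.43.52.0 - 169.43.55.255) does not contain 169.43.50.71
  169.43.56.0/21 (169.43.56.0 - 169.43.63.255) does not contain 169.43.50.71
Longest matching prefix is /19 -> next hop BRANCH-B.

BRANCH-B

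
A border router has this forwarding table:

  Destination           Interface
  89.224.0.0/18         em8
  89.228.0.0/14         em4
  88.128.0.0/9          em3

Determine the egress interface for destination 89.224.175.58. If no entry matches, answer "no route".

No entry's prefix contains 89.224.175.58; there is no default route.

no route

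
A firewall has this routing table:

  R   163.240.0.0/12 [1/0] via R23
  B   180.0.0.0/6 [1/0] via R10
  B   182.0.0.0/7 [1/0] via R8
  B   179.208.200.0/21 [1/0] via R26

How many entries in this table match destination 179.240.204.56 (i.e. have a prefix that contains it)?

0

No listed prefix contains 179.240.204.56.
Total matching entries: 0.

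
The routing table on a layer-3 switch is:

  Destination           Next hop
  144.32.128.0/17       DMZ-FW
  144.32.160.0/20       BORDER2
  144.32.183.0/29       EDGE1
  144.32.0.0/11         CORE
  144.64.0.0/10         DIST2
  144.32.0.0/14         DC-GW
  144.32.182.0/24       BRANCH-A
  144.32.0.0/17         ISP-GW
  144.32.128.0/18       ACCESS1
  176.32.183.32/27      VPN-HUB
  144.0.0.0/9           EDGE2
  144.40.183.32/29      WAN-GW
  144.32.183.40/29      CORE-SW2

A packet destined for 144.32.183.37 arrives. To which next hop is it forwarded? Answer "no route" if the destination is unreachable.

Routes whose prefix contains 144.32.183.37:
  144.0.0.0/9 (144.0.0.0 - 144.127.255.255) -> EDGE2
  144.32.0.0/11 (144.32.0.0 - 144.63.255.255) -> CORE
  144.32.0.0/14 (144.32.0.0 - 144.35.255.255) -> DC-GW
  144.32.128.0/17 (144.32.128.0 - 144.32.255.255) -> DMZ-FW
  144.32.128.0/18 (144.32.128.0 - 144.32.191.255) -> ACCESS1
More-specific entries that do NOT match:
  144.32.183.0/29 (144.32.183.0 - 144.32.183.7) does not contain 144.32.183.37
  144.40.183.32/29 (144.40.183.32 - 144.40.183.39) does not contain 144.32.183.37
  144.32.183.40/29 (144.32.183.40 - 144.32.183.47) does not contain 144.32.183.37
  176.32.183.32/27 (176.32.183.32 - 176.32.183.63) does not contain 144.32.183.37
  144.32.182.0/24 (144.32.182.0 - 144.32.182.255) does not contain 144.32.183.37
  144.32.160.0/20 (144.32.160.0 - 144.32.175.255) does not contain 144.32.183.37
Longest matching prefix is /18 -> next hop ACCESS1.

ACCESS1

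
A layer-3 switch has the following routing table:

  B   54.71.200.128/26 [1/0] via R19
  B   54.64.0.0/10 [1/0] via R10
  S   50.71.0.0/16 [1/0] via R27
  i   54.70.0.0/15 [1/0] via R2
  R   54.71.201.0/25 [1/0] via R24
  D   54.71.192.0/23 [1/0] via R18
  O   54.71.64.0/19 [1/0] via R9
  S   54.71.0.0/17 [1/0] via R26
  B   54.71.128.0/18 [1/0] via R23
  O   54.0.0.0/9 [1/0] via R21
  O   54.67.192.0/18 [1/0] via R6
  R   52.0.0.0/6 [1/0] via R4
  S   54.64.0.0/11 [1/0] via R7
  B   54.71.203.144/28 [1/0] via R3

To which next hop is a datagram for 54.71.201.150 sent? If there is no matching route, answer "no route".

Routes whose prefix contains 54.71.201.150:
  52.0.0.0/6 (52.0.0.0 - 55.255.255.255) -> R4
  54.0.0.0/9 (54.0.0.0 - 54.127.255.255) -> R21
  54.64.0.0/10 (54.64.0.0 - 54.127.255.255) -> R10
  54.64.0.0/11 (54.64.0.0 - 54.95.255.255) -> R7
  54.70.0.0/15 (54.70.0.0 - 54.71.255.255) -> R2
More-specific entries that do NOT match:
  54.71.203.144/28 (54.71.203.144 - 54.71.203.159) does not contain 54.71.201.150
  54.71.200.128/26 (54.71.200.128 - 54.71.200.191) does not contain 54.71.201.150
  54.71.201.0/25 (54.71.201.0 - 54.71.201.127) does not contain 54.71.201.150
  54.71.192.0/23 (54.71.192.0 - 54.71.193.255) does not contain 54.71.201.150
  54.71.64.0/19 (54.71.64.0 - 54.71.95.255) does not contain 54.71.201.150
  54.71.128.0/18 (54.71.128.0 - 54.71.191.255) does not contain 54.71.201.150
  54.67.192.0/18 (54.67.192.0 - 54.67.255.255) does not contain 54.71.201.150
  54.71.0.0/17 (54.71.0.0 - 54.71.127.255) does not contain 54.71.201.150
  50.71.0.0/16 (50.71.0.0 - 50.71.255.255) does not contain 54.71.201.150
Longest matching prefix is /15 -> next hop R2.

R2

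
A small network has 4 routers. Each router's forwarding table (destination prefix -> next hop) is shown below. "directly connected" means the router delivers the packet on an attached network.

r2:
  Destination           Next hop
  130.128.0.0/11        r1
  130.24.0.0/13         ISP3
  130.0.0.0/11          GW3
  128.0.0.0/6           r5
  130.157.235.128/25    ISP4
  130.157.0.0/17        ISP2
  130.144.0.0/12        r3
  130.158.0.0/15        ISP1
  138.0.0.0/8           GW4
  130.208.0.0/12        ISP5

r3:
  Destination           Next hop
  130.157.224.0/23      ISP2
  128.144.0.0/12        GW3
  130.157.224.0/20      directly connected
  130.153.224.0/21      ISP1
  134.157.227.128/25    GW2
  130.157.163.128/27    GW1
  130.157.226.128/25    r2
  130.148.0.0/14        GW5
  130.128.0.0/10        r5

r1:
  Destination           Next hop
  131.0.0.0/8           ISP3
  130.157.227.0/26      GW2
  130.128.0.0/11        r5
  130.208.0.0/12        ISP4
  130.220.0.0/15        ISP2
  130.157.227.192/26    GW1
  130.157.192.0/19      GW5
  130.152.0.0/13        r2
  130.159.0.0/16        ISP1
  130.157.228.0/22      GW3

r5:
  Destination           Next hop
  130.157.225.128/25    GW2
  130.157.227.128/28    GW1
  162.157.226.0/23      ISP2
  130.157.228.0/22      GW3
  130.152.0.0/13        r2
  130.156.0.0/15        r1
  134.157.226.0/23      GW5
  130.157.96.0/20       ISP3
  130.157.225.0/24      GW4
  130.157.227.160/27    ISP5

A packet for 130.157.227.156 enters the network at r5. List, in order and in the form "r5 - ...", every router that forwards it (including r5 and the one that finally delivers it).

r5 - r1 - r2 - r3

At r5: longest match for 130.157.227.156 is 130.156.0.0/15 -> r1
At r1: longest match for 130.157.227.156 is 130.152.0.0/13 -> r2
At r2: longest match for 130.157.227.156 is 130.144.0.0/12 -> r3
At r3: longest match for 130.157.227.156 is 130.157.224.0/20 -> directly connected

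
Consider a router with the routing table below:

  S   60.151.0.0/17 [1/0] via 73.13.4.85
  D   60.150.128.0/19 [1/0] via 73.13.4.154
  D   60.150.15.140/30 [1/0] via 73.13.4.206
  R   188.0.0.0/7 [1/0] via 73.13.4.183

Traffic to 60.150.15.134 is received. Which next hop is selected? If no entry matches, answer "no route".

No entry's prefix contains 60.150.15.134; there is no default route.

no route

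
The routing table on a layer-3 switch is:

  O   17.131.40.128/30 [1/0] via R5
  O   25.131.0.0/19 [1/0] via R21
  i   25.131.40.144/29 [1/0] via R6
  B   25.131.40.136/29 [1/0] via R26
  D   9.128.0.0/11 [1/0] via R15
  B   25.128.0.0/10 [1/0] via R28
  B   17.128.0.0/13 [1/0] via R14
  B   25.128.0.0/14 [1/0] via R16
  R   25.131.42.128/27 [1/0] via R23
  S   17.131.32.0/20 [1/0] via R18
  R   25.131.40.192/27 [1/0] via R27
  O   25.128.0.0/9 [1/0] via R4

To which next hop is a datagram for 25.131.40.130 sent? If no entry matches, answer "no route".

R16

Routes whose prefix contains 25.131.40.130:
  25.128.0.0/9 (25.128.0.0 - 25.255.255.255) -> R4
  25.128.0.0/10 (25.128.0.0 - 25.191.255.255) -> R28
  25.128.0.0/14 (25.128.0.0 - 25.131.255.255) -> R16
More-specific entries that do NOT match:
  17.131.40.128/30 (17.131.40.128 - 17.131.40.131) does not contain 25.131.40.130
  25.131.40.144/29 (25.131.40.144 - 25.131.40.151) does not contain 25.131.40.130
  25.131.40.136/29 (25.131.40.136 - 25.131.40.143) does not contain 25.131.40.130
  25.131.42.128/27 (25.131.42.128 - 25.131.42.159) does not contain 25.131.40.130
  25.131.40.192/27 (25.131.40.192 - 25.131.40.223) does not contain 25.131.40.130
  17.131.32.0/20 (17.131.32.0 - 17.131.47.255) does not contain 25.131.40.130
  25.131.0.0/19 (25.131.0.0 - 25.131.31.255) does not contain 25.131.40.130
Longest matching prefix is /14 -> next hop R16.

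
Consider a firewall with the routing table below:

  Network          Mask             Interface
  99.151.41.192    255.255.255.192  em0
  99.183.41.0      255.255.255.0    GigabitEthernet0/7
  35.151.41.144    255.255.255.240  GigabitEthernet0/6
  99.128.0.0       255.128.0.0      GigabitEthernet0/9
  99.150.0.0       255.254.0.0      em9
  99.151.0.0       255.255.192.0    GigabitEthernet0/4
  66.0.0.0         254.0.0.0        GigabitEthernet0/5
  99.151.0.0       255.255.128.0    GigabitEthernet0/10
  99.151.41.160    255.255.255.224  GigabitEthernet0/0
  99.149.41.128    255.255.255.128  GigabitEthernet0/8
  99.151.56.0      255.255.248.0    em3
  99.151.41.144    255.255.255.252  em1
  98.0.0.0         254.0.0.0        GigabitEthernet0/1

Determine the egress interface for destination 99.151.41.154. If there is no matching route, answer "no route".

GigabitEthernet0/4

Routes whose prefix contains 99.151.41.154:
  98.0.0.0/7 (98.0.0.0 - 99.255.255.255) -> GigabitEthernet0/1
  99.128.0.0/9 (99.128.0.0 - 99.255.255.255) -> GigabitEthernet0/9
  99.150.0.0/15 (99.150.0.0 - 99.151.255.255) -> em9
  99.151.0.0/17 (99.151.0.0 - 99.151.127.255) -> GigabitEthernet0/10
  99.151.0.0/18 (99.151.0.0 - 99.151.63.255) -> GigabitEthernet0/4
More-specific entries that do NOT match:
  99.151.41.144/30 (99.151.41.144 - 99.151.41.147) does not contain 99.151.41.154
  35.151.41.144/28 (35.151.41.144 - 35.151.41.159) does not contain 99.151.41.154
  99.151.41.160/27 (99.151.41.160 - 99.151.41.191) does not contain 99.151.41.154
  99.151.41.192/26 (99.151.41.192 - 99.151.41.255) does not contain 99.151.41.154
  99.149.41.128/25 (99.149.41.128 - 99.149.41.255) does not contain 99.151.41.154
  99.183.41.0/24 (99.183.41.0 - 99.183.41.255) does not contain 99.151.41.154
  99.151.56.0/21 (99.151.56.0 - 99.151.63.255) does not contain 99.151.41.154
Longest matching prefix is /18 -> interface GigabitEthernet0/4.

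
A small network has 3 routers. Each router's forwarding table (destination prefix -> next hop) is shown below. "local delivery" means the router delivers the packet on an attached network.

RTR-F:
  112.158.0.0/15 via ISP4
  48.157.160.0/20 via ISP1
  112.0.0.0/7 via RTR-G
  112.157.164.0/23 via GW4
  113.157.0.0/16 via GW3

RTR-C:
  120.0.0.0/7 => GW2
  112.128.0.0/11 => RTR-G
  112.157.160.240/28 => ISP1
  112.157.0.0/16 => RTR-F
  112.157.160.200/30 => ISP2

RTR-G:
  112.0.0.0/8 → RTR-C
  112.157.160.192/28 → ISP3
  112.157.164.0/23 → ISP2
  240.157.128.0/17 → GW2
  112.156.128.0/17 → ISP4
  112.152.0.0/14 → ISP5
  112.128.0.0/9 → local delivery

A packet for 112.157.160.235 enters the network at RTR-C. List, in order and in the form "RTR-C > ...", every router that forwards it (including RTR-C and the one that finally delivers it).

RTR-C > RTR-F > RTR-G

At RTR-C: longest match for 112.157.160.235 is 112.157.0.0/16 -> RTR-F
At RTR-F: longest match for 112.157.160.235 is 112.0.0.0/7 -> RTR-G
At RTR-G: longest match for 112.157.160.235 is 112.128.0.0/9 -> local delivery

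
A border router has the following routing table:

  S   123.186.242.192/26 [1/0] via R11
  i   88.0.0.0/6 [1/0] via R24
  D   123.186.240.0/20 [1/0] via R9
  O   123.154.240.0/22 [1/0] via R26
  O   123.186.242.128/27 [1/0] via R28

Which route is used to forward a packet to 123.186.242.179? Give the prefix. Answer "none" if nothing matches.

123.186.240.0/20

Entries matching 123.186.242.179:
  123.186.240.0/20 (123.186.240.0 - 123.186.255.255)
Most specific is 123.186.240.0/20.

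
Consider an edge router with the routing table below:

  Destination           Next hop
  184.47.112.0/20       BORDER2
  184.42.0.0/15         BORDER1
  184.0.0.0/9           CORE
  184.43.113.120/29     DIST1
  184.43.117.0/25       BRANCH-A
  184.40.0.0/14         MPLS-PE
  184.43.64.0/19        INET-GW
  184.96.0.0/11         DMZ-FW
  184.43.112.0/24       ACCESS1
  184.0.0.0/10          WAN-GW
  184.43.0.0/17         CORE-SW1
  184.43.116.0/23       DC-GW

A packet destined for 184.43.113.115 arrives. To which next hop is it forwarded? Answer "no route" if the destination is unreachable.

CORE-SW1

Routes whose prefix contains 184.43.113.115:
  184.0.0.0/9 (184.0.0.0 - 184.127.255.255) -> CORE
  184.0.0.0/10 (184.0.0.0 - 184.63.255.255) -> WAN-GW
  184.40.0.0/14 (184.40.0.0 - 184.43.255.255) -> MPLS-PE
  184.42.0.0/15 (184.42.0.0 - 184.43.255.255) -> BORDER1
  184.43.0.0/17 (184.43.0.0 - 184.43.127.255) -> CORE-SW1
More-specific entries that do NOT match:
  184.43.113.120/29 (184.43.113.120 - 184.43.113.127) does not contain 184.43.113.115
  184.43.117.0/25 (184.43.117.0 - 184.43.117.127) does not contain 184.43.113.115
  184.43.112.0/24 (184.43.112.0 - 184.43.112.255) does not contain 184.43.113.115
  184.43.116.0/23 (184.43.116.0 - 184.43.117.255) does not contain 184.43.113.115
  184.47.112.0/20 (184.47.112.0 - 184.47.127.255) does not contain 184.43.113.115
  184.43.64.0/19 (184.43.64.0 - 184.43.95.255) does not contain 184.43.113.115
Longest matching prefix is /17 -> next hop CORE-SW1.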